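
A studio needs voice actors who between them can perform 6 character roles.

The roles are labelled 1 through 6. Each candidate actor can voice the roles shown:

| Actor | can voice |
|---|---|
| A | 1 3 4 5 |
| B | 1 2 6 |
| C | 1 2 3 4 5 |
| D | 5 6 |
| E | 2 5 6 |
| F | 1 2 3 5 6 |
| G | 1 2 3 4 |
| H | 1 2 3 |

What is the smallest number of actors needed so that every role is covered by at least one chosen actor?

2

Take {D, G}. Their union is {1, 2, 3, 4, 5, 6}, which is all 6 roles.
No single actor has all 6 roles (the largest, C, has 5), so 2 is optimal.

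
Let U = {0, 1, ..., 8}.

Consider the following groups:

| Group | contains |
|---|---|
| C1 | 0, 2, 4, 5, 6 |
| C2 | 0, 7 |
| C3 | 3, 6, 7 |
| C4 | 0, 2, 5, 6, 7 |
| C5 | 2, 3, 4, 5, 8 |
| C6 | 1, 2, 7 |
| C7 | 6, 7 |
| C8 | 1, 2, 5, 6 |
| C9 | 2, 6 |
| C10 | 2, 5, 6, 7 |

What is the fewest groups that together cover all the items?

C1, C5, and C6 cover everything between them: the union {0, 1, 2, 3, 4, 5, 6, 7, 8} is all of U.
Only C5 contains 8, so C5 is forced; the remaining 4 items need at least 2 more groups (each remaining group adds at most 3) — so at least 3 groups are needed, and 3 is optimal.

3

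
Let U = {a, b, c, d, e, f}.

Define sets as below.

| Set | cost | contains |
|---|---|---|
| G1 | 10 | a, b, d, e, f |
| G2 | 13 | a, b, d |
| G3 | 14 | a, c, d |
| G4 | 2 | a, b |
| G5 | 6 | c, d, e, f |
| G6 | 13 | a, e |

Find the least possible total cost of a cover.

G4, G5 together cover every point (G4 ∪ G5 = {a, b, c, d, e, f}); total cost 2 + 6 = 8.
No covering selection has total cost below 8.

8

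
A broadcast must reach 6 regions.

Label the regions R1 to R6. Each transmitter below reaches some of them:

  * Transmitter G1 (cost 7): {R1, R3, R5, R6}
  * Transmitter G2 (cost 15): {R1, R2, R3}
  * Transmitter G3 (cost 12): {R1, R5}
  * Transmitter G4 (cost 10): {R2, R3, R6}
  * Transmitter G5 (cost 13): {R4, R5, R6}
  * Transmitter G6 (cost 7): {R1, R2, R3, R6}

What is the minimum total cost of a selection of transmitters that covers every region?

G5, G6 together cover every region (G5 ∪ G6 = {R1, R2, R3, R4, R5, R6}); total cost 13 + 7 = 20.
The greedy pick G1, G6, G5 costs 27; no covering selection beats 20.

20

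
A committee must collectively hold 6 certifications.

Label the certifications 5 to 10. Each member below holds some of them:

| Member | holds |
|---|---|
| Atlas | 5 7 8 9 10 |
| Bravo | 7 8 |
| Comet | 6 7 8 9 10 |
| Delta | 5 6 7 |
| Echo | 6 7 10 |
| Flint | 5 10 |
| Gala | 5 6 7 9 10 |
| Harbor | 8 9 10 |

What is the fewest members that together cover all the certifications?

2

Bravo and Gala together: Bravo ∪ Gala = {5, 6, 7, 8, 9, 10} — every certification is covered.
No single member has all 6 certifications (the largest, Atlas, has 5), so 2 is optimal.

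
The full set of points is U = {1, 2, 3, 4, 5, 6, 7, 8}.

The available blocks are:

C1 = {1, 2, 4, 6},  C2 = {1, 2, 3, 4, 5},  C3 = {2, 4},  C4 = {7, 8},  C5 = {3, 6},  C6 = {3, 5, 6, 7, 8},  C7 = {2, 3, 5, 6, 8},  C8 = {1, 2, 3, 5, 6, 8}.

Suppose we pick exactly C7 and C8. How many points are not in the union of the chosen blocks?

2

Union of C7, C8 = {1, 2, 3, 5, 6, 8}.
Not covered: 4, 7 — 2 points.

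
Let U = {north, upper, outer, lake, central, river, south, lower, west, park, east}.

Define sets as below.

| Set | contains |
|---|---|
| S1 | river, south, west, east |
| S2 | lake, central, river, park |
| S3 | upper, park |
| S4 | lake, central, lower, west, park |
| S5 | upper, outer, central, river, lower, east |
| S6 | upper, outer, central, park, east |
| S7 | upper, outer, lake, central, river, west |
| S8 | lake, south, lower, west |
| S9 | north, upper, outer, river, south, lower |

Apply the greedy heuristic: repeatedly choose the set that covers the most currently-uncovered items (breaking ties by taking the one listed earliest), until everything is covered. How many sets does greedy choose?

Greedy: pick S5 (covers 6 new) → pick S4 (covers 3 new) → pick S9 (covers 2 new). Total picks: 3.

3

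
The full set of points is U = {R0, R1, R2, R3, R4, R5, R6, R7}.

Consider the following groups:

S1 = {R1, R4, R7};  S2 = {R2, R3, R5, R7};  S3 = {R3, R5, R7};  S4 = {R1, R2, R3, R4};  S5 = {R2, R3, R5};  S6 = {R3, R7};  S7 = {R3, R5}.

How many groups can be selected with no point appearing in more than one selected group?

2

S1, S7 are pairwise disjoint (S1={R1,R4,R7}; S7={R3,R5}).
Every remaining group overlaps one of these, and no 3 of the listed groups are pairwise disjoint, so 2 is the maximum.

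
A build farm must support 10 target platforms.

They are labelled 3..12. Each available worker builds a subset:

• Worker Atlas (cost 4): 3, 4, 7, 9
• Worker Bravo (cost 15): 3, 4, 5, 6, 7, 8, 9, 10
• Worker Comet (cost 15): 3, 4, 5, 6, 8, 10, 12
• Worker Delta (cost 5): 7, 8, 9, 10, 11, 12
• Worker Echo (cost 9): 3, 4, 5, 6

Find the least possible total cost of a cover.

14

Delta, Echo together cover every platform (Delta ∪ Echo = {3, 4, 5, 6, 7, 8, 9, 10, 11, 12}); total cost 5 + 9 = 14.
The greedy pick Delta, Atlas, Echo costs 18; no covering selection beats 14.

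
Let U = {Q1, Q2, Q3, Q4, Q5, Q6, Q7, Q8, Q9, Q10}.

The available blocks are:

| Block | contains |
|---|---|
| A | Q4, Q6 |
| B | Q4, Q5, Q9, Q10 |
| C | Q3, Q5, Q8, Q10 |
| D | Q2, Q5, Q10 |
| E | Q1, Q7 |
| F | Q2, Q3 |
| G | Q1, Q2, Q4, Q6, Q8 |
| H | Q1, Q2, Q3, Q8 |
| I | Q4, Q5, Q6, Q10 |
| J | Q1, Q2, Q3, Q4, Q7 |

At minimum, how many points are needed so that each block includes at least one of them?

4

Take T = {Q1, Q2, Q3, Q4}. Each listed block contains at least one of these, so T is a hitting set of size 4.
No choice of 3 points meets every block, so 4 is the minimum.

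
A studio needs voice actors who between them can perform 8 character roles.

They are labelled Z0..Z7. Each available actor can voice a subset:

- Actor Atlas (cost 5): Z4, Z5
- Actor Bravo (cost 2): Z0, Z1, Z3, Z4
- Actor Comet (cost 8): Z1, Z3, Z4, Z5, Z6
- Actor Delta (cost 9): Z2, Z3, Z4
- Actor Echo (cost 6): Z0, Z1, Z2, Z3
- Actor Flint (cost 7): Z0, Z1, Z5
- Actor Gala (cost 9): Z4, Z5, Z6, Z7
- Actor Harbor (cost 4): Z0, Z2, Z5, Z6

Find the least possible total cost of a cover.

15

Bravo, Gala, Harbor together cover every role (Bravo ∪ Gala ∪ Harbor = {Z0, Z1, Z2, Z3, Z4, Z5, Z6, Z7}); total cost 2 + 9 + 4 = 15.
No covering selection has total cost below 15.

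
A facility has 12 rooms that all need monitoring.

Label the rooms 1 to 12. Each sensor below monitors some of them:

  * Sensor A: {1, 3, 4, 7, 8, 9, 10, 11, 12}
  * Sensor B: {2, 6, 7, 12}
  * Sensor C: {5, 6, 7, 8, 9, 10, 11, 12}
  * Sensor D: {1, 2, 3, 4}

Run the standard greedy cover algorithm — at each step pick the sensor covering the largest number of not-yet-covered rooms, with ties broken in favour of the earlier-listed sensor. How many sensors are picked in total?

3

Greedy: pick A (covers 9 new) → pick B (covers 2 new) → pick C (covers 1 new). Total picks: 3.
(The true minimum cover uses only 2 sensors, so greedy is not optimal here.)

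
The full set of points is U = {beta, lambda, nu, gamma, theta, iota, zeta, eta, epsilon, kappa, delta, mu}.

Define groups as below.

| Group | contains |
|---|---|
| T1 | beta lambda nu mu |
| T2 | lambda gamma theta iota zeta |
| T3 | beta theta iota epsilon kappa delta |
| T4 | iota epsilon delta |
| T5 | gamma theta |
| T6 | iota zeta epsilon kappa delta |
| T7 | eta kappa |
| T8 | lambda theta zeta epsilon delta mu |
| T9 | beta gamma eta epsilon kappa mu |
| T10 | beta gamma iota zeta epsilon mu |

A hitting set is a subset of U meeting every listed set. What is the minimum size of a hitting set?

4

The 4 points {beta, theta, epsilon, kappa} hit every group.
The groups T1, T4, T5, T7 are pairwise disjoint, so any hitting set needs a separate point for each — at least 4. Hence 4 is optimal.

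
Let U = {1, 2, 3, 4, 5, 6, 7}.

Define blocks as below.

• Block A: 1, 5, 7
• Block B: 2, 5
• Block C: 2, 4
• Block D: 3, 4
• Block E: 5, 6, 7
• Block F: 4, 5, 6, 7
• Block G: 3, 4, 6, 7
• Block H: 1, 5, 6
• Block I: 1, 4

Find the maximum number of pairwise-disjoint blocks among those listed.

D, E are pairwise disjoint (D={3,4}; E={5,6,7}).
Every remaining block overlaps one of these, and no 3 of the listed blocks are pairwise disjoint, so 2 is the maximum.

2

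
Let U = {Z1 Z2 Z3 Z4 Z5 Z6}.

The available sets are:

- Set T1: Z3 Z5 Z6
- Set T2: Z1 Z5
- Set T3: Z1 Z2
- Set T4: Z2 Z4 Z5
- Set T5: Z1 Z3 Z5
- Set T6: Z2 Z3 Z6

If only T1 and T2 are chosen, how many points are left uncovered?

2

Union of T1, T2 = {Z1, Z3, Z5, Z6}.
Not covered: Z2, Z4 — 2 points.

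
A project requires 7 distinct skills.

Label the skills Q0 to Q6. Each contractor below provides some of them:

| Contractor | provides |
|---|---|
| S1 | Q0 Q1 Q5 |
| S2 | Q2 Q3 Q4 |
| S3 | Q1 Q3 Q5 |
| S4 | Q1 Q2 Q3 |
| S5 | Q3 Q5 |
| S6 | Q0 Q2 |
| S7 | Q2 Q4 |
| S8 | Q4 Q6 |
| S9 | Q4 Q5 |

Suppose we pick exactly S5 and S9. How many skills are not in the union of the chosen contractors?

Union of S5, S9 = {Q3, Q4, Q5}.
Not covered: Q0, Q1, Q2, Q6 — 4 skills.

4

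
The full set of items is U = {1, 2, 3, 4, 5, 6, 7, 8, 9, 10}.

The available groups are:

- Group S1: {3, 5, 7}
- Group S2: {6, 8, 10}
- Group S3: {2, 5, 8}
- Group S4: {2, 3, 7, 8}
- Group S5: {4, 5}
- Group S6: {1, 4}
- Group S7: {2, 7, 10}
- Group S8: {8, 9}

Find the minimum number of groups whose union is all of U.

Take {S1, S2, S4, S6, S8}. Their union is {1, 2, 3, 4, 5, 6, 7, 8, 9, 10}, which is all 10 items.
No 4 of the 8 groups cover everything (all 70 combinations miss at least one item), so 5 is optimal.

5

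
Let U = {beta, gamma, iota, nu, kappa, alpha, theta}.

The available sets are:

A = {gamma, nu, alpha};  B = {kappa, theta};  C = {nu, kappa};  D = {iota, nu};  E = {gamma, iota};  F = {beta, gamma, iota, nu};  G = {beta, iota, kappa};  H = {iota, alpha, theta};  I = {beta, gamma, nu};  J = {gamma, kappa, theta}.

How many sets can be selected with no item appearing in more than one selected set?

B, I are pairwise disjoint (B={kappa,theta}; I={beta,gamma,nu}).
Every remaining set overlaps one of these, and no 3 of the listed sets are pairwise disjoint, so 2 is the maximum.

2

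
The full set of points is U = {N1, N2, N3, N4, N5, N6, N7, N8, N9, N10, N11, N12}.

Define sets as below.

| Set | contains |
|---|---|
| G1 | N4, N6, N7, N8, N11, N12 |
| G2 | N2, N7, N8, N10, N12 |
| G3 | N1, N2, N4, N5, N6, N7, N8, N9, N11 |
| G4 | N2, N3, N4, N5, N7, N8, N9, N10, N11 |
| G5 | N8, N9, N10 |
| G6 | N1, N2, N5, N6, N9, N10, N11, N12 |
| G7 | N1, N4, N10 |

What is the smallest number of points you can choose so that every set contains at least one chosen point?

2

Take H = {N4, N10}. Each listed set contains at least one of these, so H is a hitting set of size 2.
No single point lies in every set, so at least 2 are needed and 2 is optimal.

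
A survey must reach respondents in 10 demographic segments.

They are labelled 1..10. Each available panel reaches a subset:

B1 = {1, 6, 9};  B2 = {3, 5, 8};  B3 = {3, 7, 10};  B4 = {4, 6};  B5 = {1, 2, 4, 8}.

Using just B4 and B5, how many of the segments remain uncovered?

Union of B4, B5 = {1, 2, 4, 6, 8}.
Not covered: 3, 5, 7, 9, 10 — 5 segments.

5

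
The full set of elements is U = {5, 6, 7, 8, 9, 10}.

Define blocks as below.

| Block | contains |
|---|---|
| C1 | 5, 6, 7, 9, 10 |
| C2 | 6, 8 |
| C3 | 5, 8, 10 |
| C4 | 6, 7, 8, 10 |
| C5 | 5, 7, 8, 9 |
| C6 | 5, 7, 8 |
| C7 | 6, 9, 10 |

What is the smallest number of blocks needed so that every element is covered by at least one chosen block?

2

C1 and C4 together: C1 ∪ C4 = {5, 6, 7, 8, 9, 10} — every element is covered.
No single block has all 6 elements (the largest, C1, has 5), so 2 is optimal.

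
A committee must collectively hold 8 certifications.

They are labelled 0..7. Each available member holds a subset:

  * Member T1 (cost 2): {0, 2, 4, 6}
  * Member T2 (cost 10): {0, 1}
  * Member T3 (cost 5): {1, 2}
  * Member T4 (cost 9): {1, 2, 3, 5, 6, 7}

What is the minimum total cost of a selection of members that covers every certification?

T1, T4 together cover every certification (T1 ∪ T4 = {0, 1, 2, 3, 4, 5, 6, 7}); total cost 2 + 9 = 11.
No covering selection has total cost below 11.

11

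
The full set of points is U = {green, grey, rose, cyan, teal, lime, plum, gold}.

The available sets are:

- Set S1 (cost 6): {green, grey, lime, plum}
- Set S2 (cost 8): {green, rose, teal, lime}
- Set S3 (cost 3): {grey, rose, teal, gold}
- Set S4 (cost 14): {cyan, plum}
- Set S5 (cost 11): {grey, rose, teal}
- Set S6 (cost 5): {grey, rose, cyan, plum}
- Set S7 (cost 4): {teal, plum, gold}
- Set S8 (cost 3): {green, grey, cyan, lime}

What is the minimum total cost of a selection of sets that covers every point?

S3, S7, S8 together cover every point (S3 ∪ S7 ∪ S8 = {green, grey, rose, cyan, teal, lime, plum, gold}); total cost 3 + 4 + 3 = 10.
No covering selection has total cost below 10.

10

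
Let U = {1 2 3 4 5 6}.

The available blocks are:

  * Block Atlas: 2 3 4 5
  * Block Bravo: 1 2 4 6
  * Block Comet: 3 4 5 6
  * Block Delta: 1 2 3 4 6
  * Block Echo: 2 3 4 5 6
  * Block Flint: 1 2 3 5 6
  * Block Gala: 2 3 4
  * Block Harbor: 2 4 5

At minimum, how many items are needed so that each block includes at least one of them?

Take H = {2, 4}. Each listed block contains at least one of these, so H is a hitting set of size 2.
No single item lies in every block, so at least 2 are needed and 2 is optimal.

2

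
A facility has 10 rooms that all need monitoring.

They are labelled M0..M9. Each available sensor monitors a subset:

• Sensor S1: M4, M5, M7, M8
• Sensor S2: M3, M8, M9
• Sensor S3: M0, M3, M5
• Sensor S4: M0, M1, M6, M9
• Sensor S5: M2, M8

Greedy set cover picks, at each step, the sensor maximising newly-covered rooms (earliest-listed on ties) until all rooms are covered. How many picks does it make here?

4

Greedy: pick S1 (covers 4 new) → pick S4 (covers 4 new) → pick S2 (covers 1 new) → pick S5 (covers 1 new). Total picks: 4.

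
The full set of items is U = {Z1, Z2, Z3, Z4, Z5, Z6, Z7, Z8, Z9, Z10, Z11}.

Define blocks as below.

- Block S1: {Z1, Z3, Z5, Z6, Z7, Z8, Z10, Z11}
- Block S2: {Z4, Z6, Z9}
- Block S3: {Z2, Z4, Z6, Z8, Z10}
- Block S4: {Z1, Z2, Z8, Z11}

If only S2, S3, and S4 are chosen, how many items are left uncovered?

Union of S2, S3, S4 = {Z1, Z2, Z4, Z6, Z8, Z9, Z10, Z11}.
Not covered: Z3, Z5, Z7 — 3 items.

3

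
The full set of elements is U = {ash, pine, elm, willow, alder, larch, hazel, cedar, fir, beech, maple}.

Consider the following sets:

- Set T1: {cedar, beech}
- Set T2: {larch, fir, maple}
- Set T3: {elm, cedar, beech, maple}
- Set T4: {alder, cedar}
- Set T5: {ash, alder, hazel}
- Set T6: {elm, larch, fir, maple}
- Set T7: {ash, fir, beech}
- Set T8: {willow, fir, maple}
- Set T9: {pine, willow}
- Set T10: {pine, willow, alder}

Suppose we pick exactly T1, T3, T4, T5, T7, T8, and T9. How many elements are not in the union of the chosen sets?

1

Union of T1, T3, T4, T5, T7, T8, T9 = {ash, pine, elm, willow, alder, hazel, cedar, fir, beech, maple}.
Not covered: larch — 1 element.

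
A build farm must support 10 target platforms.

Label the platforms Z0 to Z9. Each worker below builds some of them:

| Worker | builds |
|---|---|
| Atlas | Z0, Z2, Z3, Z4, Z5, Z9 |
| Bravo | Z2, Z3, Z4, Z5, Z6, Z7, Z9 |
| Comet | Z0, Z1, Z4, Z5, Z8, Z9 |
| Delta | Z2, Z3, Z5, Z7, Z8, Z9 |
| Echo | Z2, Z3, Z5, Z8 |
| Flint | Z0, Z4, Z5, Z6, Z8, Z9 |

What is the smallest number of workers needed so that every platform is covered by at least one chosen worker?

2

Take {Bravo, Comet}. Their union is {Z0, Z1, Z2, Z3, Z4, Z5, Z6, Z7, Z8, Z9}, which is all 10 platforms.
No single worker has all 10 platforms (the largest, Bravo, has 7), so 2 is optimal.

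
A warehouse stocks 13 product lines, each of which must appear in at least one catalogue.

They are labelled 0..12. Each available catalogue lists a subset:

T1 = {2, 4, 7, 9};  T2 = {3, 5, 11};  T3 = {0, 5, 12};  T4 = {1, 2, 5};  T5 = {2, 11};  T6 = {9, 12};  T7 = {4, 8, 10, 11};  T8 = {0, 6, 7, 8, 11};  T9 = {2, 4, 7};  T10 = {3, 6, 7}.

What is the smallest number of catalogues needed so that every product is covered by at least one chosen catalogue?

Take {T3, T4, T6, T7, T10}. Their union is {0, 1, 2, 3, 4, 5, 6, 7, 8, 9, 10, 11, 12}, which is all 13 products.
No 4 of the 10 catalogues cover everything (all 210 combinations miss at least one product), so 5 is optimal.

5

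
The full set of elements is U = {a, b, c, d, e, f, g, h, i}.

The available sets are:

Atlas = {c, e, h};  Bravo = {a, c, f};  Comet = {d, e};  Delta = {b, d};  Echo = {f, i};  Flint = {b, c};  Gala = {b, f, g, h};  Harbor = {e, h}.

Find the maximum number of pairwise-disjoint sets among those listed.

3

Bravo, Delta, Harbor are pairwise disjoint (Bravo={a,c,f}; Delta={b,d}; Harbor={e,h}).
Every remaining set overlaps one of these, and no 4 of the listed sets are pairwise disjoint, so 3 is the maximum.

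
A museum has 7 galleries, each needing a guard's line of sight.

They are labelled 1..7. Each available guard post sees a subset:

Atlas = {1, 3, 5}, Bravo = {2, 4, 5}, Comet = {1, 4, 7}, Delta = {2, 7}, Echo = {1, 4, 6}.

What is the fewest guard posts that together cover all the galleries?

3

Take {Atlas, Delta, Echo}. Their union is {1, 2, 3, 4, 5, 6, 7}, which is all 7 galleries.
Each guard post has at most 3 galleries, and 2·3 = 6 < 7 — so at least 3 guard posts are needed, and 3 is optimal.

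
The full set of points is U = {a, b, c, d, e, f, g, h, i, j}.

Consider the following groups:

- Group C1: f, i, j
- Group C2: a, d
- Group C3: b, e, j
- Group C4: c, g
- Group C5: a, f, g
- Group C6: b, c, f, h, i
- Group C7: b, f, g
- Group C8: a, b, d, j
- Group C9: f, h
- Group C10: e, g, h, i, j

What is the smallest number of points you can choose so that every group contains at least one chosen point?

4

Take T = {d, g, h, j}. Each listed group contains at least one of these, so T is a hitting set of size 4.
The groups C2, C3, C4, C9 are pairwise disjoint, so any hitting set needs a separate point for each — at least 4. Hence 4 is optimal.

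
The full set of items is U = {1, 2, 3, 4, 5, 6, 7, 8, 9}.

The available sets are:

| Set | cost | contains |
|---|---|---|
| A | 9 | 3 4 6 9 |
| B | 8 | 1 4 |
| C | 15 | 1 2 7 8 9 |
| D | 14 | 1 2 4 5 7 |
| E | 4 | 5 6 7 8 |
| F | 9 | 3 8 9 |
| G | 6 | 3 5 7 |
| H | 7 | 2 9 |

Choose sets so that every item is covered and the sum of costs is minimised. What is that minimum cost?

B, E, G, H together cover every item (B ∪ E ∪ G ∪ H = {1, 2, 3, 4, 5, 6, 7, 8, 9}); total cost 8 + 4 + 6 + 7 = 25.
The greedy pick E, A, D costs 27; no covering selection beats 25.

25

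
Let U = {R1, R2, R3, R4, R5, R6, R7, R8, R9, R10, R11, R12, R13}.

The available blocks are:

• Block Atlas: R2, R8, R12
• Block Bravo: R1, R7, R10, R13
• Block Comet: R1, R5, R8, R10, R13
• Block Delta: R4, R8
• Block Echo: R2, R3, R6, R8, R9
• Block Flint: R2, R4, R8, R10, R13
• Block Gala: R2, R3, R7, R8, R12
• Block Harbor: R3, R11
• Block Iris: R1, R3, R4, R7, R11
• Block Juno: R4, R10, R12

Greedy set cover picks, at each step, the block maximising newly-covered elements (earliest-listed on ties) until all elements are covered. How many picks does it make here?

4

Greedy: pick Comet (covers 5 new) → pick Echo (covers 4 new) → pick Iris (covers 3 new) → pick Atlas (covers 1 new). Total picks: 4.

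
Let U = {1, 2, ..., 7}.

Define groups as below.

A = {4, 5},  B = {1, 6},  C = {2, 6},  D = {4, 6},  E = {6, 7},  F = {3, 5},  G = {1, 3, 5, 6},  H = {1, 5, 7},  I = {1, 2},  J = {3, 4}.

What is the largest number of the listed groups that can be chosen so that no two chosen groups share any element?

E, F, I are pairwise disjoint (E={6,7}; F={3,5}; I={1,2}).
Every remaining group overlaps one of these, and no 4 of the listed groups are pairwise disjoint, so 3 is the maximum.

3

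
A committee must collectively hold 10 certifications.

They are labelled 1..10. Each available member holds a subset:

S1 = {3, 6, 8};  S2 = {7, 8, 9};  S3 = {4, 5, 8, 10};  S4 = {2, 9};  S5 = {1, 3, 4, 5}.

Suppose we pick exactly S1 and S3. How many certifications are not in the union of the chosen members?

Union of S1, S3 = {3, 4, 5, 6, 8, 10}.
Not covered: 1, 2, 7, 9 — 4 certifications.

4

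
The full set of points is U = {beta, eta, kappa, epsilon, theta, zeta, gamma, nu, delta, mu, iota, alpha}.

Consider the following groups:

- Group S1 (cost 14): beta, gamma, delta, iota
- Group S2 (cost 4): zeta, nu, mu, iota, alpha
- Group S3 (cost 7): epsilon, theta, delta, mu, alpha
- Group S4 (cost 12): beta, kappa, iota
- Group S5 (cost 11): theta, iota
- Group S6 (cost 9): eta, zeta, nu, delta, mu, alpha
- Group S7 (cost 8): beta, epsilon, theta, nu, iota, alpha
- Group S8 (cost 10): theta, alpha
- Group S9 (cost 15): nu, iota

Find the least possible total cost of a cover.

42

S1, S3, S4, S6 together cover every point (S1 ∪ S3 ∪ S4 ∪ S6 = {beta, eta, kappa, epsilon, theta, zeta, gamma, nu, delta, mu, iota, alpha}); total cost 14 + 7 + 12 + 9 = 42.
The greedy pick S2, S3, S4, S6, S1 costs 46; no covering selection beats 42.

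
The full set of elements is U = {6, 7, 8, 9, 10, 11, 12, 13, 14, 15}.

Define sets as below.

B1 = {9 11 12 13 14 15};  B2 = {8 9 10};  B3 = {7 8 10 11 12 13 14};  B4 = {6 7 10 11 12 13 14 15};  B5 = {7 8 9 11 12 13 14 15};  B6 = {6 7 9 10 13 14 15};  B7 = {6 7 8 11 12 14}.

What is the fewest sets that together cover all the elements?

B2 and B4 cover everything between them: the union {6, 7, 8, 9, 10, 11, 12, 13, 14, 15} is all of U.
No single set has all 10 elements (the largest, B4, has 8), so 2 is optimal.

2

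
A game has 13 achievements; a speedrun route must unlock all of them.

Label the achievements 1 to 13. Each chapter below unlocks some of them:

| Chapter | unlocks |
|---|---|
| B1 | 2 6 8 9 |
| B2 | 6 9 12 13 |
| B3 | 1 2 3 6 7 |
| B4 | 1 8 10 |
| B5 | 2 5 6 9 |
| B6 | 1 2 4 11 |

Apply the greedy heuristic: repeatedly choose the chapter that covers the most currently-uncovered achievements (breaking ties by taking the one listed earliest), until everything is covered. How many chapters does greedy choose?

Greedy: pick B3 (covers 5 new) → pick B2 (covers 3 new) → pick B4 (covers 2 new) → pick B6 (covers 2 new) → pick B5 (covers 1 new). Total picks: 5.

5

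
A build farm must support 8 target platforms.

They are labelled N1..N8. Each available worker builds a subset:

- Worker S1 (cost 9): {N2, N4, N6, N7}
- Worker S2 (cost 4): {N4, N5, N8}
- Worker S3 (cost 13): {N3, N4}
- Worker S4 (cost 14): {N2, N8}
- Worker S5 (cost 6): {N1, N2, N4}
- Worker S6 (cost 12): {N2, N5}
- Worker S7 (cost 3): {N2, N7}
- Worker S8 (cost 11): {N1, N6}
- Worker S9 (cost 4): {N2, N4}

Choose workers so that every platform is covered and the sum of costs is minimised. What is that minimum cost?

S2, S3, S7, S8 together cover every platform (S2 ∪ S3 ∪ S7 ∪ S8 = {N1, N2, N3, N4, N5, N6, N7, N8}); total cost 4 + 13 + 3 + 11 = 31.
No covering selection has total cost below 31.

31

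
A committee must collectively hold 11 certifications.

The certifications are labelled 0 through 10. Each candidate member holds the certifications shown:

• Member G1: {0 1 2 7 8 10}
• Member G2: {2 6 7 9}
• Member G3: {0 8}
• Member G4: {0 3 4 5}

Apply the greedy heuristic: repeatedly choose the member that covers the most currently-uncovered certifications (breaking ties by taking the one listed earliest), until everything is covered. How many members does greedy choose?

3

Greedy: pick G1 (covers 6 new) → pick G4 (covers 3 new) → pick G2 (covers 2 new). Total picks: 3.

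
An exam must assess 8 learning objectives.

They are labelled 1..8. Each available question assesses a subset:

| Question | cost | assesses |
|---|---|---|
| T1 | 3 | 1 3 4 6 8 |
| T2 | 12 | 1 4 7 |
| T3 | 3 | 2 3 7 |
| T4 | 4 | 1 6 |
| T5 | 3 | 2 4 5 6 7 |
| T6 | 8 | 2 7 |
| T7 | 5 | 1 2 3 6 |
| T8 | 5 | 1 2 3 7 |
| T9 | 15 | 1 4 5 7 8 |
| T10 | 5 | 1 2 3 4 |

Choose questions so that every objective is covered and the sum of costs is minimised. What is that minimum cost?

T1, T5 together cover every objective (T1 ∪ T5 = {1, 2, 3, 4, 5, 6, 7, 8}); total cost 3 + 3 = 6.
No covering selection has total cost below 6.

6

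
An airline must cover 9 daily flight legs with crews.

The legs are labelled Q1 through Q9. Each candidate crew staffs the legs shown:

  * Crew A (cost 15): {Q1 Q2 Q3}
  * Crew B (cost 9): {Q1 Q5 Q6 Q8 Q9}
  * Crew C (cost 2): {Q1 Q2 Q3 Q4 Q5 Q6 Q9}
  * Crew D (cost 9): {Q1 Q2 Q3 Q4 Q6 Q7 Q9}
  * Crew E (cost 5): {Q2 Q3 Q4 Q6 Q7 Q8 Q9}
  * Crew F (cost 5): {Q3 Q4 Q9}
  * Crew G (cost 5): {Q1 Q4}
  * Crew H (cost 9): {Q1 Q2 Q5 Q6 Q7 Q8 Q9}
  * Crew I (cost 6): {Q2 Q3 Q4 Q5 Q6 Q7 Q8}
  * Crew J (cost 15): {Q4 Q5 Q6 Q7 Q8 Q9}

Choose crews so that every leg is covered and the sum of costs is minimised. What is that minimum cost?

C, E together cover every leg (C ∪ E = {Q1, Q2, Q3, Q4, Q5, Q6, Q7, Q8, Q9}); total cost 2 + 5 = 7.
No covering selection has total cost below 7.

7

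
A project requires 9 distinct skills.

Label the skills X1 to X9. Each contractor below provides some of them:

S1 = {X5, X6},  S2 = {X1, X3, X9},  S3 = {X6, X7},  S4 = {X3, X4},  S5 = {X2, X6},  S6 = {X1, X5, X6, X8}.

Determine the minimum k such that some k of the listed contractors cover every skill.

5

S2 and S3 and S4 and S5 and S6 together: S2 ∪ S3 ∪ S4 ∪ S5 ∪ S6 = {X1, X2, X3, X4, X5, X6, X7, X8, X9} — every skill is covered.
No 4 of the 6 contractors cover everything (all 15 combinations miss at least one skill), so 5 is optimal.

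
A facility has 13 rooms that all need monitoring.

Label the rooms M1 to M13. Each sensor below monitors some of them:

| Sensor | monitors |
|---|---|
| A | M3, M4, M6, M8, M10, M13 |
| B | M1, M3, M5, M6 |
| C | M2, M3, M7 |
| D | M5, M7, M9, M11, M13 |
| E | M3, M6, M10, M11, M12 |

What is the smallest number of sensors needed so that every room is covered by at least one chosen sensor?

Take {A, B, C, D, E}. Their union is {M1, M2, M3, M4, M5, M6, M7, M8, M9, M10, M11, M12, M13}, which is all 13 rooms.
No 4 of the 5 sensors cover everything (all 5 combinations miss at least one room), so 5 is optimal.

5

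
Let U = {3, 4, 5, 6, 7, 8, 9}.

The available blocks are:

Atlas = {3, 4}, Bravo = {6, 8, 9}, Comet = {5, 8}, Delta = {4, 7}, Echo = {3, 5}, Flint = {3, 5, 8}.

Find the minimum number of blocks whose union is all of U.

3

Take {Bravo, Delta, Echo}. Their union is {3, 4, 5, 6, 7, 8, 9}, which is all 7 elements.
Each block has at most 3 elements, and 2·3 = 6 < 7 — so at least 3 blocks are needed, and 3 is optimal.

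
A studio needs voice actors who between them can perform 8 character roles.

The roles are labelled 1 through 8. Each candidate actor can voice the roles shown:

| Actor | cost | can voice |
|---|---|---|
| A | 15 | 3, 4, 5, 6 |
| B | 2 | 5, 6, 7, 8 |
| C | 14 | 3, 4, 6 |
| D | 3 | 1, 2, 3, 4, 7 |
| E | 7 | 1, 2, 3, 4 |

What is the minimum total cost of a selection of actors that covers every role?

5

B, D together cover every role (B ∪ D = {1, 2, 3, 4, 5, 6, 7, 8}); total cost 2 + 3 = 5.
No covering selection has total cost below 5.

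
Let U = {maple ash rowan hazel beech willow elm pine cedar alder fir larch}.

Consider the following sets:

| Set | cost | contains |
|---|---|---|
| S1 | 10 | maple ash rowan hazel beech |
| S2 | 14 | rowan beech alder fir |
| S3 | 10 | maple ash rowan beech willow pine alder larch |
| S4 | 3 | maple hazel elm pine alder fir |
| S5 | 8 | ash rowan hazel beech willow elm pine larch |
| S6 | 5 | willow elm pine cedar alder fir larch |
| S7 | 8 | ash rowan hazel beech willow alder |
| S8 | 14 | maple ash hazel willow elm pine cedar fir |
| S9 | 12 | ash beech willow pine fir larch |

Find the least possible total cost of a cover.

S1, S6 together cover every element (S1 ∪ S6 = {maple, ash, rowan, hazel, beech, willow, elm, pine, cedar, alder, fir, larch}); total cost 10 + 5 = 15.
The greedy pick S4, S5, S6 costs 16; no covering selection beats 15.

15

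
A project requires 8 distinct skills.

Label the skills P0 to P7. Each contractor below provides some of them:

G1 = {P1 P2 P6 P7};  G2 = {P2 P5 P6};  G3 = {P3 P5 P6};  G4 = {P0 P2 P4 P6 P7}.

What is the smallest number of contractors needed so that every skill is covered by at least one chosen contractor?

Take {G1, G3, G4}. Their union is {P0, P1, P2, P3, P4, P5, P6, P7}, which is all 8 skills.
Only G4 contains P0, so G4 is forced; the remaining 3 skills need at least 2 more contractors (each remaining contractor adds at most 2) — so at least 3 contractors are needed, and 3 is optimal.

3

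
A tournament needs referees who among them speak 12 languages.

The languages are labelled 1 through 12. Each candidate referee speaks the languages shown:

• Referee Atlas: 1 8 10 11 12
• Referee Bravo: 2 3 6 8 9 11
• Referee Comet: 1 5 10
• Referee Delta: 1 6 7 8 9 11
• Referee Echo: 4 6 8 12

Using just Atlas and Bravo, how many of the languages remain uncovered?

3

Union of Atlas, Bravo = {1, 2, 3, 6, 8, 9, 10, 11, 12}.
Not covered: 4, 5, 7 — 3 languages.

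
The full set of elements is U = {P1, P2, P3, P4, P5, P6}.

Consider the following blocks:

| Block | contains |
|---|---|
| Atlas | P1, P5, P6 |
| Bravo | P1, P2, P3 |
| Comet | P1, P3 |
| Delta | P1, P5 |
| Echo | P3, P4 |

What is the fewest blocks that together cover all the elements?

Atlas, Bravo, and Echo cover everything between them: the union {P1, P2, P3, P4, P5, P6} is all of U.
Only Bravo contains P2, so Bravo is forced; the remaining 3 elements need at least 2 more blocks (each remaining block adds at most 2) — so at least 3 blocks are needed, and 3 is optimal.

3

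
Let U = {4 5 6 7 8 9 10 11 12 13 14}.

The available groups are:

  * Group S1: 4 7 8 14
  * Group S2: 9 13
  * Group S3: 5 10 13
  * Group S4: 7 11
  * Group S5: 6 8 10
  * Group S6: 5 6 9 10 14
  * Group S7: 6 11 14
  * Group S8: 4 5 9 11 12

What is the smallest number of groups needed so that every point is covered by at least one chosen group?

S1, S2, S5, and S8 cover everything between them: the union {4, 5, 6, 7, 8, 9, 10, 11, 12, 13, 14} is all of U.
No 3 of the 8 groups cover everything (all 56 combinations miss at least one point), so 4 is optimal.

4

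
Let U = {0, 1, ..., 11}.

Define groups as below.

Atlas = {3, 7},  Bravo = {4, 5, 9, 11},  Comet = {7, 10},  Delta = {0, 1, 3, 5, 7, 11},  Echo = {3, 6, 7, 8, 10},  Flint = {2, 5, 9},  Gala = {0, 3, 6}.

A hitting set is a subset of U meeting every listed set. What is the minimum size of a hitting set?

The 3 elements {6, 7, 9} hit every group.
The groups Bravo, Comet, Gala are pairwise disjoint, so any hitting set needs a separate element for each — at least 3. Hence 3 is optimal.

3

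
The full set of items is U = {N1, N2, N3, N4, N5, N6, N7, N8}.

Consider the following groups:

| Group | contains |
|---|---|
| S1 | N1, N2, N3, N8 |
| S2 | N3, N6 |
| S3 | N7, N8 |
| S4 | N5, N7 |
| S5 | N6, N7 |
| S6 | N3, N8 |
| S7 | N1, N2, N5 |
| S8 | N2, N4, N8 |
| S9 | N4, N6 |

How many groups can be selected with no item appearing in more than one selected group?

3

S5, S6, S7 are pairwise disjoint (S5={N6,N7}; S6={N3,N8}; S7={N1,N2,N5}).
Every remaining group overlaps one of these, and no 4 of the listed groups are pairwise disjoint, so 3 is the maximum.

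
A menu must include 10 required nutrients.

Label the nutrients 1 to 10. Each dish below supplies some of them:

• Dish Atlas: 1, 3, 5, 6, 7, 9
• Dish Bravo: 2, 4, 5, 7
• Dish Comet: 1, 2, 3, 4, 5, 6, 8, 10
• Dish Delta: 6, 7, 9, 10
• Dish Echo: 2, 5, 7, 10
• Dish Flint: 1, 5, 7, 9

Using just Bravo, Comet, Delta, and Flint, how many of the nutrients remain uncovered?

0

Union of Bravo, Comet, Delta, Flint = {1, 2, 3, 4, 5, 6, 7, 8, 9, 10} — that's every nutrient, so 0 are uncovered.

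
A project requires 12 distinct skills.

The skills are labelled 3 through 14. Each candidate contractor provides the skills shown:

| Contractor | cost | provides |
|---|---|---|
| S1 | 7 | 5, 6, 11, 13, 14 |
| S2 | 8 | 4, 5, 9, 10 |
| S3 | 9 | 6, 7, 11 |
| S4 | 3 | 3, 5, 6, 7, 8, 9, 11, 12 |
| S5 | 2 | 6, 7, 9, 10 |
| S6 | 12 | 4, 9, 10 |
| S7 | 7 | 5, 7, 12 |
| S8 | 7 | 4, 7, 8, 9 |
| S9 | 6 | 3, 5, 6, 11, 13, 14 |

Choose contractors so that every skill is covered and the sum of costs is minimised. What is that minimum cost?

S2, S4, S9 together cover every skill (S2 ∪ S4 ∪ S9 = {3, 4, 5, 6, 7, 8, 9, 10, 11, 12, 13, 14}); total cost 8 + 3 + 6 = 17.
The greedy pick S4, S5, S9, S8 costs 18; no covering selection beats 17.

17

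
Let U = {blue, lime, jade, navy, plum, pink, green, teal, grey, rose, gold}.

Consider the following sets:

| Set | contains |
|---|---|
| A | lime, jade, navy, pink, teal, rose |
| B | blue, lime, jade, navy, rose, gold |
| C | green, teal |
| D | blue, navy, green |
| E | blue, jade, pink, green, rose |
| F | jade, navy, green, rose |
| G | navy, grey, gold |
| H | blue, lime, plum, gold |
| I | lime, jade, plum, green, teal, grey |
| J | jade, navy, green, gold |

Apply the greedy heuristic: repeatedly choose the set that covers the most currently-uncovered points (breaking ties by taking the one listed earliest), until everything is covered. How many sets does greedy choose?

3

Greedy: pick A (covers 6 new) → pick H (covers 3 new) → pick I (covers 2 new). Total picks: 3.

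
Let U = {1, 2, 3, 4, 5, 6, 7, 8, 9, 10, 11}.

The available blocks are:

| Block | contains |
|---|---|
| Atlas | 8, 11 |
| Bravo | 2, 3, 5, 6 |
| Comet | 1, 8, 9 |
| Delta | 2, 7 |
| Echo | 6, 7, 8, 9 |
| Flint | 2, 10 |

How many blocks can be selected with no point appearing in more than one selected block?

Bravo, Comet are pairwise disjoint (Bravo={2,3,5,6}; Comet={1,8,9}).
Every remaining block overlaps one of these, and no 3 of the listed blocks are pairwise disjoint, so 2 is the maximum.

2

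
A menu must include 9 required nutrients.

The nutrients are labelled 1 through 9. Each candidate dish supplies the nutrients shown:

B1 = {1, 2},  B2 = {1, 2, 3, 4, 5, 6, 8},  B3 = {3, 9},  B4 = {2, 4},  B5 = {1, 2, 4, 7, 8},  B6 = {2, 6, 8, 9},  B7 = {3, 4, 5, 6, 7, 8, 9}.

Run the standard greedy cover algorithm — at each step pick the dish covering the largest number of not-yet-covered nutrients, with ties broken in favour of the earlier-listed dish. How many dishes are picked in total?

Greedy: pick B2 (covers 7 new) → pick B7 (covers 2 new). Total picks: 2.

2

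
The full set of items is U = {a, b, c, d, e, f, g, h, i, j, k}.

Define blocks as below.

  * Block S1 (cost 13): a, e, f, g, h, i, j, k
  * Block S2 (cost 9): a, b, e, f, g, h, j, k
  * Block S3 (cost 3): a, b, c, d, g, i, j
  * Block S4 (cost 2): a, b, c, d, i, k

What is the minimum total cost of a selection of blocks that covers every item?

11

S2, S4 together cover every item (S2 ∪ S4 = {a, b, c, d, e, f, g, h, i, j, k}); total cost 9 + 2 = 11.
The greedy pick S4, S3, S2 costs 14; no covering selection beats 11.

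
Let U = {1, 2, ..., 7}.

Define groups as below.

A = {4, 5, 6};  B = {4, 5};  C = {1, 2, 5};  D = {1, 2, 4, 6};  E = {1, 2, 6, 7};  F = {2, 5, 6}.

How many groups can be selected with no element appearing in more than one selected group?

2

B, E are pairwise disjoint (B={4,5}; E={1,2,6,7}).
Every remaining group overlaps one of these, and no 3 of the listed groups are pairwise disjoint, so 2 is the maximum.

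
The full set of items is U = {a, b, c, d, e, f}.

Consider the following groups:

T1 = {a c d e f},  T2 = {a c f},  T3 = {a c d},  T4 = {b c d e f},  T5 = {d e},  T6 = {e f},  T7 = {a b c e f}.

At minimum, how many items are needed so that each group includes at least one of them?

2

H = {c, e} meets every group (each contains at least one member of H), and |H| = 2.
The groups T3, T6 are pairwise disjoint, so any hitting set needs a separate item for each — at least 2. Hence 2 is optimal.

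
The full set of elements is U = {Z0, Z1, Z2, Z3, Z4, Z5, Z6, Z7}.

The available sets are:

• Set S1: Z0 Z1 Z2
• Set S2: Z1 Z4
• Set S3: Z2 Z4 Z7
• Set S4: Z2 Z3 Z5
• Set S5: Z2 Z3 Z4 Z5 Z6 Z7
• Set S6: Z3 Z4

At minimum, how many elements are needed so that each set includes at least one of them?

The 2 elements {Z2, Z4} hit every set.
The sets S2, S4 are pairwise disjoint, so any hitting set needs a separate element for each — at least 2. Hence 2 is optimal.

2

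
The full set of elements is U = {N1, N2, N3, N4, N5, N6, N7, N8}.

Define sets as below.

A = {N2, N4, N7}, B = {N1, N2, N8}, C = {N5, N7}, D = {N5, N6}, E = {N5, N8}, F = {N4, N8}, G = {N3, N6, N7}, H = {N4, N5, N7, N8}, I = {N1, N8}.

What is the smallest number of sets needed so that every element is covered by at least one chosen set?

B and G and H together: B ∪ G ∪ H = {N1, N2, N3, N4, N5, N6, N7, N8} — every element is covered.
Only G contains N3, so G is forced; the remaining 5 elements need at least 2 more sets (each remaining set adds at most 3) — so at least 3 sets are needed, and 3 is optimal.

3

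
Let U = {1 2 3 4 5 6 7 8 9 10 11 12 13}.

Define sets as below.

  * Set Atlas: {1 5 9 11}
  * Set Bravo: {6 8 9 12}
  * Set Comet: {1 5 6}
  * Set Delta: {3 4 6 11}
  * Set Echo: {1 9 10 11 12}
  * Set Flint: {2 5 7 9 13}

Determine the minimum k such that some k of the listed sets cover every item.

4

Bravo, Delta, Echo, and Flint cover everything between them: the union {1, 2, 3, 4, 5, 6, 7, 8, 9, 10, 11, 12, 13} is all of U.
Only Bravo contains 8, so Bravo is forced; the remaining 9 items need at least 3 more sets (each remaining set adds at most 4) — so at least 4 sets are needed, and 4 is optimal.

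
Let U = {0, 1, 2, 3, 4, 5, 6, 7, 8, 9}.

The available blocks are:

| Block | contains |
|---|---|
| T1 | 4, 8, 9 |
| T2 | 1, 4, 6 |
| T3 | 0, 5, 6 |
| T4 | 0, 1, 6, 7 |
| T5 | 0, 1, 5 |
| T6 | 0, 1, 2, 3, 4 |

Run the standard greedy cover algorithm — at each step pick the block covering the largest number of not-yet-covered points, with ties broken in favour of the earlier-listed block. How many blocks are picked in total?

Greedy: pick T6 (covers 5 new) → pick T1 (covers 2 new) → pick T3 (covers 2 new) → pick T4 (covers 1 new). Total picks: 4.

4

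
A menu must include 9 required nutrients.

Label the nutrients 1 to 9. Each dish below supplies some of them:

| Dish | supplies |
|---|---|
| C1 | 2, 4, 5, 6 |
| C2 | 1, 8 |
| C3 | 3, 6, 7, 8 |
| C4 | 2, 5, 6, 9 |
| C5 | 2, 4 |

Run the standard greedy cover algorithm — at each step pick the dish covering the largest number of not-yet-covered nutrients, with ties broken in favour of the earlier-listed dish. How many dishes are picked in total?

4

Greedy: pick C1 (covers 4 new) → pick C3 (covers 3 new) → pick C2 (covers 1 new) → pick C4 (covers 1 new). Total picks: 4.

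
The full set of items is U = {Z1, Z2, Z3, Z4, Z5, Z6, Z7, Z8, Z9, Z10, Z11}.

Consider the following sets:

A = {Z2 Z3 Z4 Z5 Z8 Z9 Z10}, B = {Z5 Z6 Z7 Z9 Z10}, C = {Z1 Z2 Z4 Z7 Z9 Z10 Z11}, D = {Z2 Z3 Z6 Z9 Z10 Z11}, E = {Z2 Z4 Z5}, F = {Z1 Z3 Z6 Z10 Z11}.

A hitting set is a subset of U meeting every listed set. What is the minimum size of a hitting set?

Take H = {Z2, Z6}. Each listed set contains at least one of these, so H is a hitting set of size 2.
The sets E, F are pairwise disjoint, so any hitting set needs a separate item for each — at least 2. Hence 2 is optimal.

2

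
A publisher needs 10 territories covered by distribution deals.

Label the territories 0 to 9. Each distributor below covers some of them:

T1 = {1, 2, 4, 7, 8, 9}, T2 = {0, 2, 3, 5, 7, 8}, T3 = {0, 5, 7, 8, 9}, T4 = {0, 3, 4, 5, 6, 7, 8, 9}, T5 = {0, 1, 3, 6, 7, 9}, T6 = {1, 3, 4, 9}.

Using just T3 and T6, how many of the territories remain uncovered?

Union of T3, T6 = {0, 1, 3, 4, 5, 7, 8, 9}.
Not covered: 2, 6 — 2 territories.

2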